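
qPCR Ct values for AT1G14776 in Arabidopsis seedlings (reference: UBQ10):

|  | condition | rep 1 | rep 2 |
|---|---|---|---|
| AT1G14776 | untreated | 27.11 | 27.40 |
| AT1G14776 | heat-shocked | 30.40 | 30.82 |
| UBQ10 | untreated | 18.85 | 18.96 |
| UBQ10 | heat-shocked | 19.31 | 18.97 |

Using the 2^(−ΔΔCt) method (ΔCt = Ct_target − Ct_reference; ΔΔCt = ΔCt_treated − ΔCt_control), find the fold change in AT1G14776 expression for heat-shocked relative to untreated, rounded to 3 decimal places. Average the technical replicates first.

0.115

Mean Ct: AT1G14776 untreated 27.255; AT1G14776 heat-shocked 30.610; UBQ10 untreated 18.905; UBQ10 heat-shocked 19.140
ΔCt(untreated) = 27.255 − 18.905 = 8.350
ΔCt(heat-shocked) = 30.610 − 19.140 = 11.470
ΔΔCt = 11.470 − 8.350 = 3.120
Fold change = 2^(−3.120) = 0.1150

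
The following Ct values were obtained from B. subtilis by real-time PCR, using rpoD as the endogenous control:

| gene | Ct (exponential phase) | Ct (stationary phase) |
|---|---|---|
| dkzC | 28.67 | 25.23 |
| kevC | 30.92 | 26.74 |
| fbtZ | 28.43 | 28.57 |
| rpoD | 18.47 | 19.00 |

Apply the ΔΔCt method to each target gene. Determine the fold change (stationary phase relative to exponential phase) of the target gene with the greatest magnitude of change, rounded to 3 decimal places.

dkzC: ΔΔCt = (25.23−19.00) − (28.67−18.47) = 6.23 − 10.20 = -3.97; fold change = 2^3.97 = 15.671
kevC: ΔΔCt = (26.74−19.00) − (30.92−18.47) = 7.74 − 12.45 = -4.71; fold change = 2^4.71 = 26.173
fbtZ: ΔΔCt = (28.57−19.00) − (28.43−18.47) = 9.57 − 9.96 = -0.39; fold change = 2^0.39 = 1.310
kevC has the largest |ΔΔCt| = 4.71.

26.173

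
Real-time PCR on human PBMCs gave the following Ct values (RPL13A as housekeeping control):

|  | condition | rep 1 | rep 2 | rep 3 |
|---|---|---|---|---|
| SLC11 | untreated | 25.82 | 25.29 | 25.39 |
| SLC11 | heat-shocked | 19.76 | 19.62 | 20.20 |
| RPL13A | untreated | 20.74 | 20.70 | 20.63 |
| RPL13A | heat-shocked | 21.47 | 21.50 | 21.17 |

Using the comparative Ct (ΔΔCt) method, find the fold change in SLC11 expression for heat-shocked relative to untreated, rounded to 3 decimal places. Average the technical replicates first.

80.449

Mean Ct: SLC11 untreated 25.500; SLC11 heat-shocked 19.860; RPL13A untreated 20.690; RPL13A heat-shocked 21.380
ΔCt(untreated) = 25.500 − 20.690 = 4.810
ΔCt(heat-shocked) = 19.860 − 21.380 = -1.520
ΔΔCt = -1.520 − 4.810 = -6.330
Fold change = 2^(−(-6.330)) = 2^6.330 = 80.4489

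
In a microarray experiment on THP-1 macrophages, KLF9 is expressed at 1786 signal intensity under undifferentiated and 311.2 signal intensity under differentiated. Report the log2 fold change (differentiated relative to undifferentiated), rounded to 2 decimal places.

Fold change = 311.2 / 1786 = 0.1742
log2(0.1742) = -2.521

-2.52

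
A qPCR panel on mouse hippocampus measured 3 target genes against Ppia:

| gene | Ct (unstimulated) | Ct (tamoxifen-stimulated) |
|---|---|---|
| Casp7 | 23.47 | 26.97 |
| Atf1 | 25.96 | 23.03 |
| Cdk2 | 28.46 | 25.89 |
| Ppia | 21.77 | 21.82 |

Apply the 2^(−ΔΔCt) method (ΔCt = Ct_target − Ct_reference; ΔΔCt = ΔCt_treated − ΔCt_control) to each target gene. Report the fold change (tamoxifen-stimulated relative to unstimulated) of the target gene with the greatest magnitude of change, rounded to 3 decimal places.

0.092

Casp7: ΔΔCt = (26.97−21.82) − (23.47−21.77) = 5.15 − 1.70 = 3.45; fold change = 2^-3.45 = 0.092
Atf1: ΔΔCt = (23.03−21.82) − (25.96−21.77) = 1.21 − 4.19 = -2.98; fold change = 2^2.98 = 7.890
Cdk2: ΔΔCt = (25.89−21.82) − (28.46−21.77) = 4.07 − 6.69 = -2.62; fold change = 2^2.62 = 6.148
Casp7 has the largest |ΔΔCt| = 3.45.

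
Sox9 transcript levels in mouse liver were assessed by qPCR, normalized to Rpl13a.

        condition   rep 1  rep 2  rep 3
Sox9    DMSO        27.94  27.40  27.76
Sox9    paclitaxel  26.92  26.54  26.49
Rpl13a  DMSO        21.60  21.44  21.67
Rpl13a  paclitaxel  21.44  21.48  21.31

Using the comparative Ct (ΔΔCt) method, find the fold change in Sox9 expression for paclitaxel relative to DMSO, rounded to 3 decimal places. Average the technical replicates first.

1.853

Mean Ct: Sox9 DMSO 27.700; Sox9 paclitaxel 26.650; Rpl13a DMSO 21.570; Rpl13a paclitaxel 21.410
ΔCt(DMSO) = 27.700 − 21.570 = 6.130
ΔCt(paclitaxel) = 26.650 − 21.410 = 5.240
ΔΔCt = 5.240 − 6.130 = -0.890
Fold change = 2^(−(-0.890)) = 2^0.890 = 1.8532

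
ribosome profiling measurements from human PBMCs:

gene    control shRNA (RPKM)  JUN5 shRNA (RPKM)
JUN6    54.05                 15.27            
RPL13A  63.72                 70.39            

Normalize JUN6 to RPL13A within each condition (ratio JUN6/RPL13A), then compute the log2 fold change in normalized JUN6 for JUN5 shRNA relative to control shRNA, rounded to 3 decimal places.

JUN6/RPL13A (control shRNA) = 54.05 / 63.72 = 0.84824
JUN6/RPL13A (JUN5 shRNA) = 15.27 / 70.39 = 0.21693
Fold change = 0.21693 / 0.84824 = 0.2557
log2(0.2557) = -1.9672

-1.967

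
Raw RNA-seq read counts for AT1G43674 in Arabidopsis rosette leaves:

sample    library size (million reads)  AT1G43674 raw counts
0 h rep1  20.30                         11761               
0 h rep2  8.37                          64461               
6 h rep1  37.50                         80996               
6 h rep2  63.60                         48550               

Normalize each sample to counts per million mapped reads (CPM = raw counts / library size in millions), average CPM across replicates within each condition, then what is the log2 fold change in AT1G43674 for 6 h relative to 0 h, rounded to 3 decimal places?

CPM(0 h rep1) = 11761 / 20.30 = 579.3596
CPM(0 h rep2) = 64461 / 8.37 = 7701.4337
CPM(6 h rep1) = 80996 / 37.50 = 2159.8933
CPM(6 h rep2) = 48550 / 63.60 = 763.3648
mean CPM(0 h) = 4140.3966; mean CPM(6 h) = 1461.6291
Fold change = 1461.6291 / 4140.3966 = 0.35302
log2(0.35302) = -1.5022

-1.502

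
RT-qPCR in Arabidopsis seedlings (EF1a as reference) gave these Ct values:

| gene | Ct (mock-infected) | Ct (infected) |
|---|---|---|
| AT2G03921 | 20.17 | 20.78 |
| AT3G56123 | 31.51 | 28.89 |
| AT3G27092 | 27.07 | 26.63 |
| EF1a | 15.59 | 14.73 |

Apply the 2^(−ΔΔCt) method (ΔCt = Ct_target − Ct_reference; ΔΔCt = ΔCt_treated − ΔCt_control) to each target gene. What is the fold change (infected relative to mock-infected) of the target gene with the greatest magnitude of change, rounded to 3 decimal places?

AT2G03921: ΔΔCt = (20.78−14.73) − (20.17−15.59) = 6.05 − 4.58 = 1.47; fold change = 2^-1.47 = 0.361
AT3G56123: ΔΔCt = (28.89−14.73) − (31.51−15.59) = 14.16 − 15.92 = -1.76; fold change = 2^1.76 = 3.387
AT3G27092: ΔΔCt = (26.63−14.73) − (27.07−15.59) = 11.90 − 11.48 = 0.42; fold change = 2^-0.42 = 0.747
AT3G56123 has the largest |ΔΔCt| = 1.76.

3.387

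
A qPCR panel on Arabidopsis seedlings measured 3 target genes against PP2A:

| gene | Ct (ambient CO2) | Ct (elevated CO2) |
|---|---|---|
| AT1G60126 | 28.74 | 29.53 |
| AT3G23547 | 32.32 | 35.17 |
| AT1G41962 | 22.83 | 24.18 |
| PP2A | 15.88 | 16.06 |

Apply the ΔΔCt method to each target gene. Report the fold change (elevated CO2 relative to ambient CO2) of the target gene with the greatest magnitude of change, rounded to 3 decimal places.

0.157

AT1G60126: ΔΔCt = (29.53−16.06) − (28.74−15.88) = 13.47 − 12.86 = 0.61; fold change = 2^-0.61 = 0.655
AT3G23547: ΔΔCt = (35.17−16.06) − (32.32−15.88) = 19.11 − 16.44 = 2.67; fold change = 2^-2.67 = 0.157
AT1G41962: ΔΔCt = (24.18−16.06) − (22.83−15.88) = 8.12 − 6.95 = 1.17; fold change = 2^-1.17 = 0.444
AT3G23547 has the largest |ΔΔCt| = 2.67.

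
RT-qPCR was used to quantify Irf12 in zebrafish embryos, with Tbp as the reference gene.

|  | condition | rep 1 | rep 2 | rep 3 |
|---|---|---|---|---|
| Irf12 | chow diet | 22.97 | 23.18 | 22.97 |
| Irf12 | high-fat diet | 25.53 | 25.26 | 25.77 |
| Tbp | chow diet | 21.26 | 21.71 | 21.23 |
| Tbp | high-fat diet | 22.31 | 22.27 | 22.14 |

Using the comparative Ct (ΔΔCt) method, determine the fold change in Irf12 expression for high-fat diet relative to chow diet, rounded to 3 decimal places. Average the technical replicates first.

0.321

Mean Ct: Irf12 chow diet 23.040; Irf12 high-fat diet 25.520; Tbp chow diet 21.400; Tbp high-fat diet 22.240
ΔCt(chow diet) = 23.040 − 21.400 = 1.640
ΔCt(high-fat diet) = 25.520 − 22.240 = 3.280
ΔΔCt = 3.280 − 1.640 = 1.640
Fold change = 2^(−1.640) = 0.3209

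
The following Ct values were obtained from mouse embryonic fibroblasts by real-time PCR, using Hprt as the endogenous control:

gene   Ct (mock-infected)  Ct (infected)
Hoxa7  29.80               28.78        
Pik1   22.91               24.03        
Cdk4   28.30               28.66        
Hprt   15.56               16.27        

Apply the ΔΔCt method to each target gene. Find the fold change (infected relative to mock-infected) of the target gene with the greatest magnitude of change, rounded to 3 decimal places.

3.317

Hoxa7: ΔΔCt = (28.78−16.27) − (29.80−15.56) = 12.51 − 14.24 = -1.73; fold change = 2^1.73 = 3.317
Pik1: ΔΔCt = (24.03−16.27) − (22.91−15.56) = 7.76 − 7.35 = 0.41; fold change = 2^-0.41 = 0.753
Cdk4: ΔΔCt = (28.66−16.27) − (28.30−15.56) = 12.39 − 12.74 = -0.35; fold change = 2^0.35 = 1.275
Hoxa7 has the largest |ΔΔCt| = 1.73.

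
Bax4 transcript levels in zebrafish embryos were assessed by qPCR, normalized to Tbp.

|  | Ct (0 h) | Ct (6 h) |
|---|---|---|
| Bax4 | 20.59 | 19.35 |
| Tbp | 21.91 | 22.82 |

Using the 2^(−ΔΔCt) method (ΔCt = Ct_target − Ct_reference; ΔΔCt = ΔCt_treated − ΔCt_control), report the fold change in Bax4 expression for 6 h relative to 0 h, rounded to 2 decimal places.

ΔCt(0 h) = 20.590 − 21.910 = -1.320
ΔCt(6 h) = 19.350 − 22.820 = -3.470
ΔΔCt = -3.470 − (-1.320) = -2.150
Fold change = 2^(−(-2.150)) = 2^2.150 = 4.438

4.44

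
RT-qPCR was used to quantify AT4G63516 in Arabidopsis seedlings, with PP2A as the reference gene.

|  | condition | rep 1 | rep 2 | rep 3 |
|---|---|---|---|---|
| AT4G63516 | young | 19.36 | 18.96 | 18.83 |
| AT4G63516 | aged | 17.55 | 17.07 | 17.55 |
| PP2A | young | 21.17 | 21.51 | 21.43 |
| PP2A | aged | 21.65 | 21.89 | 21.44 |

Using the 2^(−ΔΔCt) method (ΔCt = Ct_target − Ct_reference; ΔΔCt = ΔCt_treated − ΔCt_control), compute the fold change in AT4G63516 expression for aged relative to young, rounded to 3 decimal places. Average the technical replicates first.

Mean Ct: AT4G63516 young 19.050; AT4G63516 aged 17.390; PP2A young 21.370; PP2A aged 21.660
ΔCt(young) = 19.050 − 21.370 = -2.320
ΔCt(aged) = 17.390 − 21.660 = -4.270
ΔΔCt = -4.270 − (-2.320) = -1.950
Fold change = 2^(−(-1.950)) = 2^1.950 = 3.8637

3.864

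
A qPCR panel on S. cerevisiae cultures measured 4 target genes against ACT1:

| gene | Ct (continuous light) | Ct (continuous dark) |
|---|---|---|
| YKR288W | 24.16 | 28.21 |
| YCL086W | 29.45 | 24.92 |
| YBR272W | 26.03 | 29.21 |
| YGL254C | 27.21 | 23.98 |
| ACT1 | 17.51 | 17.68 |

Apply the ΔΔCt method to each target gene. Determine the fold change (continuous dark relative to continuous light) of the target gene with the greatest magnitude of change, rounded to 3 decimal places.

25.992

YKR288W: ΔΔCt = (28.21−17.68) − (24.16−17.51) = 10.53 − 6.65 = 3.88; fold change = 2^-3.88 = 0.068
YCL086W: ΔΔCt = (24.92−17.68) − (29.45−17.51) = 7.24 − 11.94 = -4.70; fold change = 2^4.70 = 25.992
YBR272W: ΔΔCt = (29.21−17.68) − (26.03−17.51) = 11.53 − 8.52 = 3.01; fold change = 2^-3.01 = 0.124
YGL254C: ΔΔCt = (23.98−17.68) − (27.21−17.51) = 6.30 − 9.70 = -3.40; fold change = 2^3.40 = 10.556
YCL086W has the largest |ΔΔCt| = 4.70.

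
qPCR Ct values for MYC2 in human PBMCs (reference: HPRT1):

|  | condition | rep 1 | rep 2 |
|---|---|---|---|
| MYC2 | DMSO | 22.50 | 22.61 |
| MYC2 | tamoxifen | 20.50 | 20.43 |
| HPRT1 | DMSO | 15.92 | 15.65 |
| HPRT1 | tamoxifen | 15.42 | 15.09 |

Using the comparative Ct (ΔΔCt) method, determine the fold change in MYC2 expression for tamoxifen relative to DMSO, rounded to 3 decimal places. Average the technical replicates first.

2.949

Mean Ct: MYC2 DMSO 22.555; MYC2 tamoxifen 20.465; HPRT1 DMSO 15.785; HPRT1 tamoxifen 15.255
ΔCt(DMSO) = 22.555 − 15.785 = 6.770
ΔCt(tamoxifen) = 20.465 − 15.255 = 5.210
ΔΔCt = 5.210 − 6.770 = -1.560
Fold change = 2^(−(-1.560)) = 2^1.560 = 2.9485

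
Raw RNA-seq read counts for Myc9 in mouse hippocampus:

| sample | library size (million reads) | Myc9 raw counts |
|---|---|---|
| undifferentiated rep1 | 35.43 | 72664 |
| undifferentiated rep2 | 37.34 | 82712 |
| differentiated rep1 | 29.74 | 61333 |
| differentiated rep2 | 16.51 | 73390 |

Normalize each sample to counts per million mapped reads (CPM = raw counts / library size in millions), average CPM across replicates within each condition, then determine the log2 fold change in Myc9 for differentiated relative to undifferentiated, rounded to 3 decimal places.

0.609

CPM(undifferentiated rep1) = 72664 / 35.43 = 2050.9173
CPM(undifferentiated rep2) = 82712 / 37.34 = 2215.1044
CPM(differentiated rep1) = 61333 / 29.74 = 2062.3067
CPM(differentiated rep2) = 73390 / 16.51 = 4445.1847
mean CPM(undifferentiated) = 2133.0109; mean CPM(differentiated) = 3253.7457
Fold change = 3253.7457 / 2133.0109 = 1.52542
log2(1.52542) = 0.6092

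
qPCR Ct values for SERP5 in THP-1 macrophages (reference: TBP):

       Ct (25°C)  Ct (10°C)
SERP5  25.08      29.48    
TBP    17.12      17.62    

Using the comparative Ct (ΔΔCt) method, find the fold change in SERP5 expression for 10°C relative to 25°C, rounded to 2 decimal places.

ΔCt(25°C) = 25.080 − 17.120 = 7.960
ΔCt(10°C) = 29.480 − 17.620 = 11.860
ΔΔCt = 11.860 − 7.960 = 3.900
Fold change = 2^(−3.900) = 0.067

0.07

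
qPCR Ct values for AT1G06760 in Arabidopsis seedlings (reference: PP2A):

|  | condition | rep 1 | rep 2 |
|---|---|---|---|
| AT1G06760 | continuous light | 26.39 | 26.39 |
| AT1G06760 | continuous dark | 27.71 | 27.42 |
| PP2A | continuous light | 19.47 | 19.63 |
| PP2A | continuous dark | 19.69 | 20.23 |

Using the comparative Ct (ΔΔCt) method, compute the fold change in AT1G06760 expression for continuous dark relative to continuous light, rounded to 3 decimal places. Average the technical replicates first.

0.588

Mean Ct: AT1G06760 continuous light 26.390; AT1G06760 continuous dark 27.565; PP2A continuous light 19.550; PP2A continuous dark 19.960
ΔCt(continuous light) = 26.390 − 19.550 = 6.840
ΔCt(continuous dark) = 27.565 − 19.960 = 7.605
ΔΔCt = 7.605 − 6.840 = 0.765
Fold change = 2^(−0.765) = 0.5885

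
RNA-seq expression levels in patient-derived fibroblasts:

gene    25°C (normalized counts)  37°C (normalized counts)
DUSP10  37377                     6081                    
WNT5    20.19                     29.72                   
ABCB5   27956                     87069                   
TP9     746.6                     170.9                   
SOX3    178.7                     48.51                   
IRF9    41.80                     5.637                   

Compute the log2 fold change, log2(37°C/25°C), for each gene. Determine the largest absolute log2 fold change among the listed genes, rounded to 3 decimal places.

2.891

log2(6081/37377) = -2.620  (DUSP10)
log2(29.72/20.19) = 0.558  (WNT5)
log2(87069/27956) = 1.639  (ABCB5)
log2(170.9/746.6) = -2.127  (TP9)
log2(48.51/178.7) = -1.881  (SOX3)
log2(5.637/41.80) = -2.891  (IRF9)
The largest magnitude belongs to IRF9.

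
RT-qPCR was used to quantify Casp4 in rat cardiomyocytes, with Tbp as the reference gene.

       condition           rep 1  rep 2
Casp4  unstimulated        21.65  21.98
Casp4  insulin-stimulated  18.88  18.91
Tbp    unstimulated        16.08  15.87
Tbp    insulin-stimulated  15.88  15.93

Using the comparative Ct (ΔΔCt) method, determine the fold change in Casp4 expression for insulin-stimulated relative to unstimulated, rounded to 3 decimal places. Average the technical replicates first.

7.210

Mean Ct: Casp4 unstimulated 21.815; Casp4 insulin-stimulated 18.895; Tbp unstimulated 15.975; Tbp insulin-stimulated 15.905
ΔCt(unstimulated) = 21.815 − 15.975 = 5.840
ΔCt(insulin-stimulated) = 18.895 − 15.905 = 2.990
ΔΔCt = 2.990 − 5.840 = -2.850
Fold change = 2^(−(-2.850)) = 2^2.850 = 7.2100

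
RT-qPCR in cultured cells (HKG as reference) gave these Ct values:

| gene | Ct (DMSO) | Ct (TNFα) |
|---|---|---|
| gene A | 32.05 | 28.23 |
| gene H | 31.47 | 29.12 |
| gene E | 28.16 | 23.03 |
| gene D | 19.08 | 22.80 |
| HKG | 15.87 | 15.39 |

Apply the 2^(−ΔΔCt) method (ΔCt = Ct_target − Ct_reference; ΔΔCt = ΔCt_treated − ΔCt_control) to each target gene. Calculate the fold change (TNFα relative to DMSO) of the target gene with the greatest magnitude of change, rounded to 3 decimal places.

25.107

gene A: ΔΔCt = (28.23−15.39) − (32.05−15.87) = 12.84 − 16.18 = -3.34; fold change = 2^3.34 = 10.126
gene H: ΔΔCt = (29.12−15.39) − (31.47−15.87) = 13.73 − 15.60 = -1.87; fold change = 2^1.87 = 3.655
gene E: ΔΔCt = (23.03−15.39) − (28.16−15.87) = 7.64 − 12.29 = -4.65; fold change = 2^4.65 = 25.107
gene D: ΔΔCt = (22.80−15.39) − (19.08−15.87) = 7.41 − 3.21 = 4.20; fold change = 2^-4.20 = 0.054
gene E has the largest |ΔΔCt| = 4.65.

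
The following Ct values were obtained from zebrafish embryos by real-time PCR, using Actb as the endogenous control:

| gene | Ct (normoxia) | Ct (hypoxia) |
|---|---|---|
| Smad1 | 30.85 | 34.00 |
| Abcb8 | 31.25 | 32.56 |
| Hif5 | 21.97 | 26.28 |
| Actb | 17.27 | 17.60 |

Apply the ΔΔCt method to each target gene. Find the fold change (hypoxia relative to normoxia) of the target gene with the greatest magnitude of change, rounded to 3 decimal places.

0.063

Smad1: ΔΔCt = (34.00−17.60) − (30.85−17.27) = 16.40 − 13.58 = 2.82; fold change = 2^-2.82 = 0.142
Abcb8: ΔΔCt = (32.56−17.60) − (31.25−17.27) = 14.96 − 13.98 = 0.98; fold change = 2^-0.98 = 0.507
Hif5: ΔΔCt = (26.28−17.60) − (21.97−17.27) = 8.68 − 4.70 = 3.98; fold change = 2^-3.98 = 0.063
Hif5 has the largest |ΔΔCt| = 3.98.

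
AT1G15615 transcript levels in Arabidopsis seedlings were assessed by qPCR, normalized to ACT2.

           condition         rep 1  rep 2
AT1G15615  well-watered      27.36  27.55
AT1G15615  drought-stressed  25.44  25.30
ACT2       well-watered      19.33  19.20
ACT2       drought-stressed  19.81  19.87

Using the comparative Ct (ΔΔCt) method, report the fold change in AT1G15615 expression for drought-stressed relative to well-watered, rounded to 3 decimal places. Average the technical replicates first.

Mean Ct: AT1G15615 well-watered 27.455; AT1G15615 drought-stressed 25.370; ACT2 well-watered 19.265; ACT2 drought-stressed 19.840
ΔCt(well-watered) = 27.455 − 19.265 = 8.190
ΔCt(drought-stressed) = 25.370 − 19.840 = 5.530
ΔΔCt = 5.530 − 8.190 = -2.660
Fold change = 2^(−(-2.660)) = 2^2.660 = 6.3203

6.320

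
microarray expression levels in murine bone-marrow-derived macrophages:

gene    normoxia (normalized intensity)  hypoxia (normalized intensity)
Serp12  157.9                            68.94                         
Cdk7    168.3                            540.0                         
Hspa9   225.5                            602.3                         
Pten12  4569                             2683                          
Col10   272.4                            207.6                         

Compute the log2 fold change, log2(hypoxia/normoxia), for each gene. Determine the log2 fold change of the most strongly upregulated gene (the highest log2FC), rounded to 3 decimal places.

1.682

log2(68.94/157.9) = -1.196  (Serp12)
log2(540.0/168.3) = 1.682  (Cdk7)
log2(602.3/225.5) = 1.417  (Hspa9)
log2(2683/4569) = -0.768  (Pten12)
log2(207.6/272.4) = -0.392  (Col10)
Cdk7 is most strongly upregulated.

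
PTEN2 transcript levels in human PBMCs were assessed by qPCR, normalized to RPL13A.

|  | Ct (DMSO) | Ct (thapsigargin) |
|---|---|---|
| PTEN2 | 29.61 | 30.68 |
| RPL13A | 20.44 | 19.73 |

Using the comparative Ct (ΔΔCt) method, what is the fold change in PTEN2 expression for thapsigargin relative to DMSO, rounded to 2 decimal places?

ΔCt(DMSO) = 29.610 − 20.440 = 9.170
ΔCt(thapsigargin) = 30.680 − 19.730 = 10.950
ΔΔCt = 10.950 − 9.170 = 1.780
Fold change = 2^(−1.780) = 0.291

0.29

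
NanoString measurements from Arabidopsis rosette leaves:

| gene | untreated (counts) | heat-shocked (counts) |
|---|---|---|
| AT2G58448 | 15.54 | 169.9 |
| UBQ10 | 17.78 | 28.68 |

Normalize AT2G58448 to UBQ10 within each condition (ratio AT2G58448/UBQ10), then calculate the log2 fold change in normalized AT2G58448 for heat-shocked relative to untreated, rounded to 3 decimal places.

AT2G58448/UBQ10 (untreated) = 15.54 / 17.78 = 0.87402
AT2G58448/UBQ10 (heat-shocked) = 169.9 / 28.68 = 5.924
Fold change = 5.924 / 0.87402 = 6.7779
log2(6.7779) = 2.7608

2.761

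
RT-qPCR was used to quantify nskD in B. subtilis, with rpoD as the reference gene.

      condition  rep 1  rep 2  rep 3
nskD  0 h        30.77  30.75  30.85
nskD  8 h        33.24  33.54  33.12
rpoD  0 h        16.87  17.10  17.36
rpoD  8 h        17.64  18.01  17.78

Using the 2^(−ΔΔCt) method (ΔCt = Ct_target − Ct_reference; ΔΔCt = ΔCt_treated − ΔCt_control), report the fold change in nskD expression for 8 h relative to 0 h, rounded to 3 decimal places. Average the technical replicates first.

Mean Ct: nskD 0 h 30.790; nskD 8 h 33.300; rpoD 0 h 17.110; rpoD 8 h 17.810
ΔCt(0 h) = 30.790 − 17.110 = 13.680
ΔCt(8 h) = 33.300 − 17.810 = 15.490
ΔΔCt = 15.490 − 13.680 = 1.810
Fold change = 2^(−1.810) = 0.2852

0.285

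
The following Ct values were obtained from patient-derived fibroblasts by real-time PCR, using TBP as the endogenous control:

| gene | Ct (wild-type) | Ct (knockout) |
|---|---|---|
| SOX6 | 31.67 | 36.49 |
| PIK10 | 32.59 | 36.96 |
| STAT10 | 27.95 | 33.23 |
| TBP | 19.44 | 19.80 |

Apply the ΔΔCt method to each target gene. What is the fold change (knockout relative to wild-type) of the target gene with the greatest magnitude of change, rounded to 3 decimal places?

0.033

SOX6: ΔΔCt = (36.49−19.80) − (31.67−19.44) = 16.69 − 12.23 = 4.46; fold change = 2^-4.46 = 0.045
PIK10: ΔΔCt = (36.96−19.80) − (32.59−19.44) = 17.16 − 13.15 = 4.01; fold change = 2^-4.01 = 0.062
STAT10: ΔΔCt = (33.23−19.80) − (27.95−19.44) = 13.43 − 8.51 = 4.92; fold change = 2^-4.92 = 0.033
STAT10 has the largest |ΔΔCt| = 4.92.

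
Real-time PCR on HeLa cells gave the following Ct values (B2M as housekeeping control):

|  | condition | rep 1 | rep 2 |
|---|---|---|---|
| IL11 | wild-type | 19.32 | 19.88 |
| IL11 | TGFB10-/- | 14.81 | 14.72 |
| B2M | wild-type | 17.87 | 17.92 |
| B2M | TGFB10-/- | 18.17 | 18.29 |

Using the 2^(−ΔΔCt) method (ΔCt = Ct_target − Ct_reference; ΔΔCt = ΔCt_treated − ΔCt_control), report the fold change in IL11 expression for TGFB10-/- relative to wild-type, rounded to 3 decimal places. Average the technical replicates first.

Mean Ct: IL11 wild-type 19.600; IL11 TGFB10-/- 14.765; B2M wild-type 17.895; B2M TGFB10-/- 18.230
ΔCt(wild-type) = 19.600 − 17.895 = 1.705
ΔCt(TGFB10-/-) = 14.765 − 18.230 = -3.465
ΔΔCt = -3.465 − 1.705 = -5.170
Fold change = 2^(−(-5.170)) = 2^5.170 = 36.0019

36.002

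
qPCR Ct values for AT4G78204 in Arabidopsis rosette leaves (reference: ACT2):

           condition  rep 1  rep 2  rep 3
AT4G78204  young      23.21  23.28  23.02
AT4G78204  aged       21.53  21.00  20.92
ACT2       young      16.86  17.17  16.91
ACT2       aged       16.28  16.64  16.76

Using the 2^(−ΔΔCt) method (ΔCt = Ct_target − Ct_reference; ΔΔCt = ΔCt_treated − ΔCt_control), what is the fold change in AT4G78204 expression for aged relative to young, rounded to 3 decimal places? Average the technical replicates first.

3.031

Mean Ct: AT4G78204 young 23.170; AT4G78204 aged 21.150; ACT2 young 16.980; ACT2 aged 16.560
ΔCt(young) = 23.170 − 16.980 = 6.190
ΔCt(aged) = 21.150 − 16.560 = 4.590
ΔΔCt = 4.590 − 6.190 = -1.600
Fold change = 2^(−(-1.600)) = 2^1.600 = 3.0314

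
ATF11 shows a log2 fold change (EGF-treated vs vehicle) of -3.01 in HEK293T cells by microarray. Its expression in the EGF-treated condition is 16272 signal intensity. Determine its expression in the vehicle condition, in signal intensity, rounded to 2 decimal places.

Fold change = 2^(-3.01) = 0.1241
vehicle expression = 16272 / 0.1241 = 131081.45

131081.45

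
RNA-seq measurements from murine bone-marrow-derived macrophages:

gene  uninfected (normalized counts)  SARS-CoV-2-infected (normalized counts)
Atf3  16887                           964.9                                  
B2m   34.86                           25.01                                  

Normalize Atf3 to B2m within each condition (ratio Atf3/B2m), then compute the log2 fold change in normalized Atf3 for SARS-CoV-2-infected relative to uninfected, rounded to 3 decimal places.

-3.650

Atf3/B2m (uninfected) = 16887 / 34.86 = 484.42
Atf3/B2m (SARS-CoV-2-infected) = 964.9 / 25.01 = 38.581
Fold change = 38.581 / 484.42 = 0.0796
log2(0.0796) = -3.6503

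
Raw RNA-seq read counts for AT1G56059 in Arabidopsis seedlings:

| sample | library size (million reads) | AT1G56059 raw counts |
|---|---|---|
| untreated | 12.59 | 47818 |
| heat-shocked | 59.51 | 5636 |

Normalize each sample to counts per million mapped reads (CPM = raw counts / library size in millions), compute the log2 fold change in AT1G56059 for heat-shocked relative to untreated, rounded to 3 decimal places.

CPM(untreated) = 47818 / 12.59 = 3798.0937
CPM(heat-shocked) = 5636 / 59.51 = 94.7068
Fold change = 94.7068 / 3798.0937 = 0.02494
log2(0.02494) = -5.3257

-5.326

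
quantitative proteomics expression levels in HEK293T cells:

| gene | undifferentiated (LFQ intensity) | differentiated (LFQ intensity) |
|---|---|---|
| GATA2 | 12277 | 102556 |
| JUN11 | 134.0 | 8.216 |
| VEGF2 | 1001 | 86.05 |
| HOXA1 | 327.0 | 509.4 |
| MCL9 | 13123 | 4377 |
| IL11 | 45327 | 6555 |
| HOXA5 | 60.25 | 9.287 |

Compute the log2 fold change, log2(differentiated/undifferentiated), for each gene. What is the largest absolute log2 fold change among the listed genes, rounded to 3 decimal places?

log2(102556/12277) = 3.062  (GATA2)
log2(8.216/134.0) = -4.028  (JUN11)
log2(86.05/1001) = -3.540  (VEGF2)
log2(509.4/327.0) = 0.640  (HOXA1)
log2(4377/13123) = -1.584  (MCL9)
log2(6555/45327) = -2.790  (IL11)
log2(9.287/60.25) = -2.698  (HOXA5)
The largest magnitude belongs to JUN11.

4.028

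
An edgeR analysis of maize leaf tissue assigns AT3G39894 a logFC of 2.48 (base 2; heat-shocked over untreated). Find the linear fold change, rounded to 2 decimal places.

5.58

Fold change = 2^(2.48) = 5.579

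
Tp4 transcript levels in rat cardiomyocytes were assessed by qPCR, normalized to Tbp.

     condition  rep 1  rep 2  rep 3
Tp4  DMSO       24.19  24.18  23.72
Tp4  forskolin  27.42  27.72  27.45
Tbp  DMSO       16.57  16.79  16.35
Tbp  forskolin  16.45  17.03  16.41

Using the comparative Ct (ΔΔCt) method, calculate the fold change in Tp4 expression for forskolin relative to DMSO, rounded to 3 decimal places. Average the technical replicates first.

0.092

Mean Ct: Tp4 DMSO 24.030; Tp4 forskolin 27.530; Tbp DMSO 16.570; Tbp forskolin 16.630
ΔCt(DMSO) = 24.030 − 16.570 = 7.460
ΔCt(forskolin) = 27.530 − 16.630 = 10.900
ΔΔCt = 10.900 − 7.460 = 3.440
Fold change = 2^(−3.440) = 0.0921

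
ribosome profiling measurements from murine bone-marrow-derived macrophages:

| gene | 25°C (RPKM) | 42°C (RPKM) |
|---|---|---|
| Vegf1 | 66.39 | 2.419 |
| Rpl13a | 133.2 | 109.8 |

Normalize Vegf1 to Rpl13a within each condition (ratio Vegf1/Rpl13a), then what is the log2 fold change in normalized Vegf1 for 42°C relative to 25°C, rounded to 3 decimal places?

-4.500

Vegf1/Rpl13a (25°C) = 66.39 / 133.2 = 0.49842
Vegf1/Rpl13a (42°C) = 2.419 / 109.8 = 0.022031
Fold change = 0.022031 / 0.49842 = 0.0442
log2(0.0442) = -4.4998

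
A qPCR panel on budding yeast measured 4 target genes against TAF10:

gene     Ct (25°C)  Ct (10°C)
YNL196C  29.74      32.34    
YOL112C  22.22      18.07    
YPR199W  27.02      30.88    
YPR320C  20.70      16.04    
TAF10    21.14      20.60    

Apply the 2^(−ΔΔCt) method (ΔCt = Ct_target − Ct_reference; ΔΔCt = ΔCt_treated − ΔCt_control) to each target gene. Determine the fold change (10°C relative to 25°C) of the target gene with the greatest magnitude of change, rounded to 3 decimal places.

0.047

YNL196C: ΔΔCt = (32.34−20.60) − (29.74−21.14) = 11.74 − 8.60 = 3.14; fold change = 2^-3.14 = 0.113
YOL112C: ΔΔCt = (18.07−20.60) − (22.22−21.14) = -2.53 − 1.08 = -3.61; fold change = 2^3.61 = 12.210
YPR199W: ΔΔCt = (30.88−20.60) − (27.02−21.14) = 10.28 − 5.88 = 4.40; fold change = 2^-4.40 = 0.047
YPR320C: ΔΔCt = (16.04−20.60) − (20.70−21.14) = -4.56 − (-0.44) = -4.12; fold change = 2^4.12 = 17.388
YPR199W has the largest |ΔΔCt| = 4.40.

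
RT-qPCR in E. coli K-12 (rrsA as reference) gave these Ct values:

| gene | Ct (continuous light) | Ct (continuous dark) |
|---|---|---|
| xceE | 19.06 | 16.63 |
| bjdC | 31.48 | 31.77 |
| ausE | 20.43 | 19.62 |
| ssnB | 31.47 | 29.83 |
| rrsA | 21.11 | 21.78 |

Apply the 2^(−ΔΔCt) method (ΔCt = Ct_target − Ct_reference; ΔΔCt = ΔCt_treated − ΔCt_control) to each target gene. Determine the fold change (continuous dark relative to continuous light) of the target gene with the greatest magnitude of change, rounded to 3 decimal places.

8.574

xceE: ΔΔCt = (16.63−21.78) − (19.06−21.11) = -5.15 − (-2.05) = -3.10; fold change = 2^3.10 = 8.574
bjdC: ΔΔCt = (31.77−21.78) − (31.48−21.11) = 9.99 − 10.37 = -0.38; fold change = 2^0.38 = 1.301
ausE: ΔΔCt = (19.62−21.78) − (20.43−21.11) = -2.16 − (-0.68) = -1.48; fold change = 2^1.48 = 2.789
ssnB: ΔΔCt = (29.83−21.78) − (31.47−21.11) = 8.05 − 10.36 = -2.31; fold change = 2^2.31 = 4.959
xceE has the largest |ΔΔCt| = 3.10.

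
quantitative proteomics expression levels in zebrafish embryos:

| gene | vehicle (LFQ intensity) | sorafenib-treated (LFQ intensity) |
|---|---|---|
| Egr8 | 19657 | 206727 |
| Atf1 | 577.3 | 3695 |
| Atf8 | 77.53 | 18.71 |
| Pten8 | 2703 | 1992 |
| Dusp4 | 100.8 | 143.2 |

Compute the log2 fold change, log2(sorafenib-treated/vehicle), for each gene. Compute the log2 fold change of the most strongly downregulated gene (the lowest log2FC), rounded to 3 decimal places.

log2(206727/19657) = 3.395  (Egr8)
log2(3695/577.3) = 2.678  (Atf1)
log2(18.71/77.53) = -2.051  (Atf8)
log2(1992/2703) = -0.440  (Pten8)
log2(143.2/100.8) = 0.507  (Dusp4)
Atf8 is most strongly downregulated.

-2.051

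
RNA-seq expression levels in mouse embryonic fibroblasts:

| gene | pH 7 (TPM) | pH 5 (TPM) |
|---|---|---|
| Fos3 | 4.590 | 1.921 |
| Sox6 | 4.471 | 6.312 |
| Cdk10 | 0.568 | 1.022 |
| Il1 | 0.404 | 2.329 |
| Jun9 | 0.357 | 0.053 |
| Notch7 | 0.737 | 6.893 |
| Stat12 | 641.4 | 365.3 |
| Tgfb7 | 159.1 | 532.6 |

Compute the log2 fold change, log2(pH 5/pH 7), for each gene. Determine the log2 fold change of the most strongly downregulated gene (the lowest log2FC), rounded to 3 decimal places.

-2.752

log2(1.921/4.590) = -1.257  (Fos3)
log2(6.312/4.471) = 0.497  (Sox6)
log2(1.022/0.568) = 0.847  (Cdk10)
log2(2.329/0.404) = 2.527  (Il1)
log2(0.053/0.357) = -2.752  (Jun9)
log2(6.893/0.737) = 3.225  (Notch7)
log2(365.3/641.4) = -0.812  (Stat12)
log2(532.6/159.1) = 1.743  (Tgfb7)
Jun9 is most strongly downregulated.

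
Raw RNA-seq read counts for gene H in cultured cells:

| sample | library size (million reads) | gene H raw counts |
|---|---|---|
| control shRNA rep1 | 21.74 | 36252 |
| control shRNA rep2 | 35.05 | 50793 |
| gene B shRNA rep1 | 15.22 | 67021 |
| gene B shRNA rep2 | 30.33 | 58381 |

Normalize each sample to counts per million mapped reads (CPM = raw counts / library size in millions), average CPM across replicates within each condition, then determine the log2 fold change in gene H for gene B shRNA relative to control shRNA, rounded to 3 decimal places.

1.022

CPM(control shRNA rep1) = 36252 / 21.74 = 1667.5253
CPM(control shRNA rep2) = 50793 / 35.05 = 1449.1583
CPM(gene B shRNA rep1) = 67021 / 15.22 = 4403.4823
CPM(gene B shRNA rep2) = 58381 / 30.33 = 1924.8599
mean CPM(control shRNA) = 1558.3418; mean CPM(gene B shRNA) = 3164.1711
Fold change = 3164.1711 / 1558.3418 = 2.03047
log2(2.03047) = 1.0218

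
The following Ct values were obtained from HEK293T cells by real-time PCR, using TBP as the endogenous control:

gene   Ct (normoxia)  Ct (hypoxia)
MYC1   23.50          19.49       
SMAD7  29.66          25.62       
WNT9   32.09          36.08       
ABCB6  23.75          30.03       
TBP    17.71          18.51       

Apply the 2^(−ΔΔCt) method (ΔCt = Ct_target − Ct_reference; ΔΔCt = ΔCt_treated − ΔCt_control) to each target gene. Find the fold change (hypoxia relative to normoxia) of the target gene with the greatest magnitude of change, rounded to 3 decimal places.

MYC1: ΔΔCt = (19.49−18.51) − (23.50−17.71) = 0.98 − 5.79 = -4.81; fold change = 2^4.81 = 28.051
SMAD7: ΔΔCt = (25.62−18.51) − (29.66−17.71) = 7.11 − 11.95 = -4.84; fold change = 2^4.84 = 28.641
WNT9: ΔΔCt = (36.08−18.51) − (32.09−17.71) = 17.57 − 14.38 = 3.19; fold change = 2^-3.19 = 0.110
ABCB6: ΔΔCt = (30.03−18.51) − (23.75−17.71) = 11.52 − 6.04 = 5.48; fold change = 2^-5.48 = 0.022
ABCB6 has the largest |ΔΔCt| = 5.48.

0.022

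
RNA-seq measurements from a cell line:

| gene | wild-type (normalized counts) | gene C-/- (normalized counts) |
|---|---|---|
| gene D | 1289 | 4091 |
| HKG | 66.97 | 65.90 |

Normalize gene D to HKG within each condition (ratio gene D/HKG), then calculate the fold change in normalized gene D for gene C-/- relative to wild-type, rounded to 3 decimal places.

gene D/HKG (wild-type) = 1289 / 66.97 = 19.247
gene D/HKG (gene C-/-) = 4091 / 65.90 = 62.079
Fold change = 62.079 / 19.247 = 3.2253

3.225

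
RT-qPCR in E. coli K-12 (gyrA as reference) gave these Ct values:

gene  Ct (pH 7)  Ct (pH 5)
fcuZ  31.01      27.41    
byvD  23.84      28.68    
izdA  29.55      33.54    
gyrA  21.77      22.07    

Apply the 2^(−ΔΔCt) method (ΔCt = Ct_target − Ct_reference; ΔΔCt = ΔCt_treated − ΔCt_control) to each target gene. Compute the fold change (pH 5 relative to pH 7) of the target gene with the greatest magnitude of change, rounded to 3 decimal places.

0.043

fcuZ: ΔΔCt = (27.41−22.07) − (31.01−21.77) = 5.34 − 9.24 = -3.90; fold change = 2^3.90 = 14.929
byvD: ΔΔCt = (28.68−22.07) − (23.84−21.77) = 6.61 − 2.07 = 4.54; fold change = 2^-4.54 = 0.043
izdA: ΔΔCt = (33.54−22.07) − (29.55−21.77) = 11.47 − 7.78 = 3.69; fold change = 2^-3.69 = 0.077
byvD has the largest |ΔΔCt| = 4.54.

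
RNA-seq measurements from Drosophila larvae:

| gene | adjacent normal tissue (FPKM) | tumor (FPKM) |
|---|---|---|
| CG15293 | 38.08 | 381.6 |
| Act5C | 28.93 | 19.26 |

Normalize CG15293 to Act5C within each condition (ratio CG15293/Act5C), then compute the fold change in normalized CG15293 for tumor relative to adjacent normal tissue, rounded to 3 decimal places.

15.052

CG15293/Act5C (adjacent normal tissue) = 38.08 / 28.93 = 1.3163
CG15293/Act5C (tumor) = 381.6 / 19.26 = 19.813
Fold change = 19.813 / 1.3163 = 15.0523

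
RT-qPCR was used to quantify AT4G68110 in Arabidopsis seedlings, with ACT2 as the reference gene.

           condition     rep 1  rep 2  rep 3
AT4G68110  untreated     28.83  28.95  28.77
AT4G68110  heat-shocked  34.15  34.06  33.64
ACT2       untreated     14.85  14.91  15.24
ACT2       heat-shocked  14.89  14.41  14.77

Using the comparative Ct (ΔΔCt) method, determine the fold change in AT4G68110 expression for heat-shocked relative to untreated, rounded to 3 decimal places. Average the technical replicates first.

0.024

Mean Ct: AT4G68110 untreated 28.850; AT4G68110 heat-shocked 33.950; ACT2 untreated 15.000; ACT2 heat-shocked 14.690
ΔCt(untreated) = 28.850 − 15.000 = 13.850
ΔCt(heat-shocked) = 33.950 − 14.690 = 19.260
ΔΔCt = 19.260 − 13.850 = 5.410
Fold change = 2^(−5.410) = 0.0235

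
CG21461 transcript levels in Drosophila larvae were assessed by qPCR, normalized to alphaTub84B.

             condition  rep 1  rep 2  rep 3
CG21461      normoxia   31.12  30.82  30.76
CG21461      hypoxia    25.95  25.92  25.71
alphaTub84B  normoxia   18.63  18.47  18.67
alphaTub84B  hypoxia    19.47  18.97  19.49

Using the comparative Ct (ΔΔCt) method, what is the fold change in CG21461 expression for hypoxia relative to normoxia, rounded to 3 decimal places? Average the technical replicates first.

Mean Ct: CG21461 normoxia 30.900; CG21461 hypoxia 25.860; alphaTub84B normoxia 18.590; alphaTub84B hypoxia 19.310
ΔCt(normoxia) = 30.900 − 18.590 = 12.310
ΔCt(hypoxia) = 25.860 − 19.310 = 6.550
ΔΔCt = 6.550 − 12.310 = -5.760
Fold change = 2^(−(-5.760)) = 2^5.760 = 54.1917

54.192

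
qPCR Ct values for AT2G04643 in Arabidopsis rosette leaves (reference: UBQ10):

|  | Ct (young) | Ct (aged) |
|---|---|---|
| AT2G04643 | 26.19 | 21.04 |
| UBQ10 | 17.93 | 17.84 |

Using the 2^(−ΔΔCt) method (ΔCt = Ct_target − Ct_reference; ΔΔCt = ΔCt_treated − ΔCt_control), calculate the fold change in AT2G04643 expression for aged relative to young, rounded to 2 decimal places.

33.36

ΔCt(young) = 26.190 − 17.930 = 8.260
ΔCt(aged) = 21.040 − 17.840 = 3.200
ΔΔCt = 3.200 − 8.260 = -5.060
Fold change = 2^(−(-5.060)) = 2^5.060 = 33.359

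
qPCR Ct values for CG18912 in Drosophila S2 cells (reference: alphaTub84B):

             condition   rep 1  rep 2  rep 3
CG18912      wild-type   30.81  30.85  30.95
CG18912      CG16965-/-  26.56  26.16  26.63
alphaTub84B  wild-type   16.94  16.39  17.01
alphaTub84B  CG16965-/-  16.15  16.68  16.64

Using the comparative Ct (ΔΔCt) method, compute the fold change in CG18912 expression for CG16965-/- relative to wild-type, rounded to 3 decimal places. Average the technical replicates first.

Mean Ct: CG18912 wild-type 30.870; CG18912 CG16965-/- 26.450; alphaTub84B wild-type 16.780; alphaTub84B CG16965-/- 16.490
ΔCt(wild-type) = 30.870 − 16.780 = 14.090
ΔCt(CG16965-/-) = 26.450 − 16.490 = 9.960
ΔΔCt = 9.960 − 14.090 = -4.130
Fold change = 2^(−(-4.130)) = 2^4.130 = 17.5087

17.509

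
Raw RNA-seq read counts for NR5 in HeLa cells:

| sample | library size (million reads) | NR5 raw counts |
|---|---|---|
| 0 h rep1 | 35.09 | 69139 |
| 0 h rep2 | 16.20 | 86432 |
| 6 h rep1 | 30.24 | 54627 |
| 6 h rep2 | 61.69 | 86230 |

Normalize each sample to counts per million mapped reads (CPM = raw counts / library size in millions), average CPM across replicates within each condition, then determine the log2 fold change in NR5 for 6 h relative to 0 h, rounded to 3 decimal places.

-1.189

CPM(0 h rep1) = 69139 / 35.09 = 1970.3334
CPM(0 h rep2) = 86432 / 16.20 = 5335.3086
CPM(6 h rep1) = 54627 / 30.24 = 1806.4484
CPM(6 h rep2) = 86230 / 61.69 = 1397.7954
mean CPM(0 h) = 3652.8210; mean CPM(6 h) = 1602.1219
Fold change = 1602.1219 / 3652.8210 = 0.43860
log2(0.43860) = -1.1890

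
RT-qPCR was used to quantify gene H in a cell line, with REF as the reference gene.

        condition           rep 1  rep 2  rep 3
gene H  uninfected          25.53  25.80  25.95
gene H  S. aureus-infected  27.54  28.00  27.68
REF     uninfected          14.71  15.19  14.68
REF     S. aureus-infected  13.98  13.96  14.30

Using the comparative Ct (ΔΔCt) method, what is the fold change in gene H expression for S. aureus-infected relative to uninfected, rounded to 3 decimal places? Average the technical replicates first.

0.148

Mean Ct: gene H uninfected 25.760; gene H S. aureus-infected 27.740; REF uninfected 14.860; REF S. aureus-infected 14.080
ΔCt(uninfected) = 25.760 − 14.860 = 10.900
ΔCt(S. aureus-infected) = 27.740 − 14.080 = 13.660
ΔΔCt = 13.660 − 10.900 = 2.760
Fold change = 2^(−2.760) = 0.1476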